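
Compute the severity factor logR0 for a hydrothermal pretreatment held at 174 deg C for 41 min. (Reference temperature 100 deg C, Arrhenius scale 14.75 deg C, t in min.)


logR0 = log10(t * exp((T - 100) / 14.75))
= log10(41 * exp((174 - 100) / 14.75))
= 3.7916

3.7916


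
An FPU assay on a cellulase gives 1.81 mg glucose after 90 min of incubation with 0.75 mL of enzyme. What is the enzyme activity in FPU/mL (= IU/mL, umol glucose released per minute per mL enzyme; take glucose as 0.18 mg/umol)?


Activity = glucose_mg / (0.18 mg/umol * V_mL * t_min)
= 1.81 / (0.18 * 0.75 * 90)
= 0.1490 FPU/mL

0.1490 FPU/mL


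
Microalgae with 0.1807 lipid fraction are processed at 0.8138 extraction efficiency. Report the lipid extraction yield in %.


Y = lipid_content * extraction_eff * 100
= 0.1807 * 0.8138 * 100
= 14.7054%

14.7054%


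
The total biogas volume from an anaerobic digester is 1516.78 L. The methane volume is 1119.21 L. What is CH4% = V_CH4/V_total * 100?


CH4% = V_CH4 / V_total * 100
= 1119.21 / 1516.78 * 100
= 73.7886%

73.7886%


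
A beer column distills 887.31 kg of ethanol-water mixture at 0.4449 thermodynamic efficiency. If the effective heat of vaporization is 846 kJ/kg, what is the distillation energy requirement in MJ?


E = m * 846 / (eta * 1000)
= 887.31 * 846 / (0.4449 * 1000)
= 1687.2651 MJ

1687.2651 MJ


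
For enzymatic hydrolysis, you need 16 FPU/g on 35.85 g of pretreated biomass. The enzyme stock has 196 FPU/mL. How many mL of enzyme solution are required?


V = dosage * m_sub / activity
V = 16 * 35.85 / 196
V = 2.9265 mL

2.9265 mL


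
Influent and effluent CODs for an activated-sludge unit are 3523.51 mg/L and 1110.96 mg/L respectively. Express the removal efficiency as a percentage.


eta = (COD_in - COD_out) / COD_in * 100
= (3523.51 - 1110.96) / 3523.51 * 100
= 68.4701%

68.4701%


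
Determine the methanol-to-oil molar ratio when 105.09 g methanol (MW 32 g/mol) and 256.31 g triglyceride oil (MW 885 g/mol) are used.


Molar ratio = n_MeOH / n_oil = (MeOH/32) / (oil/885) = (MeOH * 885) / (32 * oil)
= (105.09 * 885) / (32 * 256.31)
= 11.3394

11.3394


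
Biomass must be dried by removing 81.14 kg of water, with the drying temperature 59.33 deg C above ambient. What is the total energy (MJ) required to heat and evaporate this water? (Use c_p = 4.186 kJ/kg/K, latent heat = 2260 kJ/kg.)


E = m_water * (4.186 * dT + 2260) / 1000
= 81.14 * (4.186 * 59.33 + 2260) / 1000
= 203.5280 MJ

203.5280 MJ


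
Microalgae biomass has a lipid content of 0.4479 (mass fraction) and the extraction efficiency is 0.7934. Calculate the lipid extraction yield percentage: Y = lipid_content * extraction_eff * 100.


Y = lipid_content * extraction_eff * 100
= 0.4479 * 0.7934 * 100
= 35.5364%

35.5364%


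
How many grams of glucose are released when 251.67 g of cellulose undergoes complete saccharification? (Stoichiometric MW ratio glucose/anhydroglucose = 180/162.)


glucose = cellulose * 180/162
= 251.67 * 180/162
= 279.6333 g

279.6333 g


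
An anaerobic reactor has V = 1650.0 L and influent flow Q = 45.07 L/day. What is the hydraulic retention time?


HRT = V / Q
= 1650.0 / 45.07
= 36.6097 days

36.6097 days


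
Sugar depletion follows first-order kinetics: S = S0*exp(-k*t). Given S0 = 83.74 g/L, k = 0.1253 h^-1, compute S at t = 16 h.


S = S0 * exp(-k * t)
S = 83.74 * exp(-0.1253 * 16)
S = 11.2787 g/L

11.2787 g/L


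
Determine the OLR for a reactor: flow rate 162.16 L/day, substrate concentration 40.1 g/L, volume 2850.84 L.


OLR = Q * S / V
= 162.16 * 40.1 / 2850.84
= 2.2809 g/L/day

2.2809 g/L/day


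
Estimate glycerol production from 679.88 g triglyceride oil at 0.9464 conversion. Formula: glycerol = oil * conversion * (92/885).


glycerol = oil * conv * (92/885)
= 679.88 * 0.9464 * 92 / 885
= 66.8885 g

66.8885 g


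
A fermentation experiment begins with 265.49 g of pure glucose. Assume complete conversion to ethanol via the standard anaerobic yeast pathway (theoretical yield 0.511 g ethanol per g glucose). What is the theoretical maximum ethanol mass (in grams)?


Theoretical ethanol yield: m_EtOH = 0.511 * m_glucose
m_EtOH = 0.511 * 265.49 = 135.6654 g

135.6654 g


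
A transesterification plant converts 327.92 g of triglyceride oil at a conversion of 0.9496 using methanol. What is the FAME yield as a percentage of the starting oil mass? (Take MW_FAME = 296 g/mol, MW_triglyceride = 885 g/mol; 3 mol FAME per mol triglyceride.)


m_FAME = oil * conv * (3 * 296 / 885) = oil * conv * (888/885)
= 327.92 * 0.9496 * 888 / 885
= 312.4484 g
Y = m_FAME / oil * 100 = conv * (888/885) * 100
= 0.9496 * 888 / 885 * 100
= 95.28%

95.28%


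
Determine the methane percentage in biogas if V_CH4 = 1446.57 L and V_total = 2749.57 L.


CH4% = V_CH4 / V_total * 100
= 1446.57 / 2749.57 * 100
= 52.6108%

52.6108%


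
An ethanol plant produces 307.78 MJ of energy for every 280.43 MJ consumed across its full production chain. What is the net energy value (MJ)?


NEV = E_out - E_in
= 307.78 - 280.43
= 27.3500 MJ

27.3500 MJ


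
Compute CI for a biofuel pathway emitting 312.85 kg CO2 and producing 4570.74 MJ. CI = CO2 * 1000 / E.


CI = CO2 * 1000 / E
= 312.85 * 1000 / 4570.74
= 68.4462 g CO2/MJ

68.4462 g CO2/MJ


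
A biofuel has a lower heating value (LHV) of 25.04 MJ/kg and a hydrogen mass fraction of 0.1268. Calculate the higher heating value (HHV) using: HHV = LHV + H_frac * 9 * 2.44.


HHV = LHV + H_frac * 9 * 2.44
= 25.04 + 0.1268 * 9 * 2.44
= 27.8245 MJ/kg

27.8245 MJ/kg


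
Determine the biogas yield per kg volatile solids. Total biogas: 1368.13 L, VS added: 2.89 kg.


Y = V / VS
= 1368.13 / 2.89
= 473.4014 L/kg VS

473.4014 L/kg VS


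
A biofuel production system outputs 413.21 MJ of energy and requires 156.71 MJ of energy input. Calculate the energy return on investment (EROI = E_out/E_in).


EROI = E_out / E_in
= 413.21 / 156.71
= 2.6368

2.6368


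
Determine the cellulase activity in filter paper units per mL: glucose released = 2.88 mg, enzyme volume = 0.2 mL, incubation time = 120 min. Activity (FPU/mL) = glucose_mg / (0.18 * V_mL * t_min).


Activity = glucose_mg / (0.18 mg/umol * V_mL * t_min)
= 2.88 / (0.18 * 0.2 * 120)
= 0.6667 FPU/mL

0.6667 FPU/mL


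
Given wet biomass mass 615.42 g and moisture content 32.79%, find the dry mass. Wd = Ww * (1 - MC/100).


Wd = Ww * (1 - MC/100)
= 615.42 * (1 - 32.79/100)
= 413.6238 g

413.6238 g


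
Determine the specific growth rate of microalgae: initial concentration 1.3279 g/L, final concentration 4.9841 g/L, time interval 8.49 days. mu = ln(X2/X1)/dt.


mu = ln(X2/X1) / dt
= ln(4.9841/1.3279) / 8.49
= 0.1558 per day

0.1558 per day


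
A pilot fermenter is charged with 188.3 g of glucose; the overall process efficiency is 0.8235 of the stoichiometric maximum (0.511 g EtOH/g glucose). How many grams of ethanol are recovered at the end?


Actual ethanol: m = 0.511 * 188.3 * 0.8235
m = 79.2382 g

79.2382 g


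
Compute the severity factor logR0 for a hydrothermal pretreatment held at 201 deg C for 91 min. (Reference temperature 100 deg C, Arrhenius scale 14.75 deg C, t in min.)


logR0 = log10(t * exp((T - 100) / 14.75))
= log10(91 * exp((201 - 100) / 14.75))
= 4.9329

4.9329


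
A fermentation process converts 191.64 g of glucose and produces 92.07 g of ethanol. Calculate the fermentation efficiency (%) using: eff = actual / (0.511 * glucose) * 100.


Fermentation efficiency = (actual / (0.511 * glucose)) * 100
= (92.07 / (0.511 * 191.64)) * 100
= 94.0180%

94.0180%


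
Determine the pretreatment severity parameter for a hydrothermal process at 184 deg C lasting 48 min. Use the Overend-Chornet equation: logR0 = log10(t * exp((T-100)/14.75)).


logR0 = log10(t * exp((T - 100) / 14.75))
= log10(48 * exp((184 - 100) / 14.75))
= 4.1545

4.1545


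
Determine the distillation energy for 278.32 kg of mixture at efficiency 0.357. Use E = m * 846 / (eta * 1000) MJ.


E = m * 846 / (eta * 1000)
= 278.32 * 846 / (0.357 * 1000)
= 659.5482 MJ

659.5482 MJ


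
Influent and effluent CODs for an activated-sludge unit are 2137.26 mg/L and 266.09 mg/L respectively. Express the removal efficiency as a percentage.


eta = (COD_in - COD_out) / COD_in * 100
= (2137.26 - 266.09) / 2137.26 * 100
= 87.5499%

87.5499%


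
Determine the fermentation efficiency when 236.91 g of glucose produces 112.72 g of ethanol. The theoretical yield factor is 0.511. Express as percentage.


Fermentation efficiency = (actual / (0.511 * glucose)) * 100
= (112.72 / (0.511 * 236.91)) * 100
= 93.1101%

93.1101%


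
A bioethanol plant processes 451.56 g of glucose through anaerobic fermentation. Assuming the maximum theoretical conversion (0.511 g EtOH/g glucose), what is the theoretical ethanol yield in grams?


Theoretical ethanol yield: m_EtOH = 0.511 * m_glucose
m_EtOH = 0.511 * 451.56 = 230.7472 g

230.7472 g


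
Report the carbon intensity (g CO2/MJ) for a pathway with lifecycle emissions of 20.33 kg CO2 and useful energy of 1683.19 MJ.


CI = CO2 * 1000 / E
= 20.33 * 1000 / 1683.19
= 12.0783 g CO2/MJ

12.0783 g CO2/MJ


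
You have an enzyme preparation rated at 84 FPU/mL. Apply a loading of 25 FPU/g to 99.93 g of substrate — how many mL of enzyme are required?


V = dosage * m_sub / activity
V = 25 * 99.93 / 84
V = 29.7411 mL

29.7411 mL


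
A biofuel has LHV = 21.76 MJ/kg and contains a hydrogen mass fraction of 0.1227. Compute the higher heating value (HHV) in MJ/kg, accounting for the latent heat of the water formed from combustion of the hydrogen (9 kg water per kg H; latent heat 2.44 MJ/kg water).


HHV = LHV + H_frac * 9 * 2.44
= 21.76 + 0.1227 * 9 * 2.44
= 24.4545 MJ/kg

24.4545 MJ/kg


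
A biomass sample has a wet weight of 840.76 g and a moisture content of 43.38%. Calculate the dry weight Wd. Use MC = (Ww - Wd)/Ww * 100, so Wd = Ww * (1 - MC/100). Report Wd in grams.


Wd = Ww * (1 - MC/100)
= 840.76 * (1 - 43.38/100)
= 476.0383 g

476.0383 g


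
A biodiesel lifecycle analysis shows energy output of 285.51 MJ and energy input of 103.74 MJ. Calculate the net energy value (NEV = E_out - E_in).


NEV = E_out - E_in
= 285.51 - 103.74
= 181.7700 MJ

181.7700 MJ


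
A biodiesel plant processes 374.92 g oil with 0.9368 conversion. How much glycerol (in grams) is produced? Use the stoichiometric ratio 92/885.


glycerol = oil * conv * (92/885)
= 374.92 * 0.9368 * 92 / 885
= 36.5115 g

36.5115 g


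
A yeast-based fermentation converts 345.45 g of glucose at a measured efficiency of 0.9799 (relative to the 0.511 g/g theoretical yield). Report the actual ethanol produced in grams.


Actual ethanol: m = 0.511 * 345.45 * 0.9799
m = 172.9768 g

172.9768 g


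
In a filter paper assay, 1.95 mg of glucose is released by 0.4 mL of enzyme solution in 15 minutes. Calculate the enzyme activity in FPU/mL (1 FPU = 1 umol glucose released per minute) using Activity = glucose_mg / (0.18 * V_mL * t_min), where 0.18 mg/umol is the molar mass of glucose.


Activity = glucose_mg / (0.18 mg/umol * V_mL * t_min)
= 1.95 / (0.18 * 0.4 * 15)
= 1.8056 FPU/mL

1.8056 FPU/mL


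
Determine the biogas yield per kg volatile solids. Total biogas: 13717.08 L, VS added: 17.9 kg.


Y = V / VS
= 13717.08 / 17.9
= 766.3173 L/kg VS

766.3173 L/kg VS


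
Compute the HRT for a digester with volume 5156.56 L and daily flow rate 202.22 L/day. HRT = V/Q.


HRT = V / Q
= 5156.56 / 202.22
= 25.4998 days

25.4998 days


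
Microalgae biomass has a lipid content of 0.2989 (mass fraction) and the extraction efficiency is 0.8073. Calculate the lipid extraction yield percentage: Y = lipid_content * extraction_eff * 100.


Y = lipid_content * extraction_eff * 100
= 0.2989 * 0.8073 * 100
= 24.1302%

24.1302%


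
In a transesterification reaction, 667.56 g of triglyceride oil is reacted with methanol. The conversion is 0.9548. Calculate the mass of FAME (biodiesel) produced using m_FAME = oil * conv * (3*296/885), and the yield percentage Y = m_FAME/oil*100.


m_FAME = oil * conv * (3 * 296 / 885) = oil * conv * (888/885)
= 667.56 * 0.9548 * 888 / 885
= 639.5469 g
Y = m_FAME / oil * 100 = conv * (888/885) * 100
= 0.9548 * 888 / 885 * 100
= 95.80%

639.5469 g FAME; Y = 95.80%


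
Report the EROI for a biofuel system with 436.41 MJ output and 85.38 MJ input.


EROI = E_out / E_in
= 436.41 / 85.38
= 5.1114

5.1114


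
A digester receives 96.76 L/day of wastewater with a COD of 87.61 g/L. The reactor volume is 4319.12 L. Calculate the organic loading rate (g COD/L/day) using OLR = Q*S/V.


OLR = Q * S / V
= 96.76 * 87.61 / 4319.12
= 1.9627 g/L/day

1.9627 g/L/day


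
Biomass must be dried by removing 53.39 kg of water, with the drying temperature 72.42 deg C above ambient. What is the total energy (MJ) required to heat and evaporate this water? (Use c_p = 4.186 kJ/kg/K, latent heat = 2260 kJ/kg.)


E = m_water * (4.186 * dT + 2260) / 1000
= 53.39 * (4.186 * 72.42 + 2260) / 1000
= 136.8466 MJ

136.8466 MJ


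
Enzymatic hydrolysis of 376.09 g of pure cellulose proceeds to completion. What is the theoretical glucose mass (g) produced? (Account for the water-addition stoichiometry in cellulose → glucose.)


glucose = cellulose * 180/162
= 376.09 * 180/162
= 417.8778 g

417.8778 g


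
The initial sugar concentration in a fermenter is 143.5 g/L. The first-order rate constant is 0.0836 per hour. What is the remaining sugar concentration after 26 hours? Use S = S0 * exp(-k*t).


S = S0 * exp(-k * t)
S = 143.5 * exp(-0.0836 * 26)
S = 16.3256 g/L

16.3256 g/L


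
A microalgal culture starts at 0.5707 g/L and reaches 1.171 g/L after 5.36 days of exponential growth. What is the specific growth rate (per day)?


mu = ln(X2/X1) / dt
= ln(1.171/0.5707) / 5.36
= 0.1341 per day

0.1341 per day


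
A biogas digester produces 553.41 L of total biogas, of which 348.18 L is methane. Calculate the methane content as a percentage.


CH4% = V_CH4 / V_total * 100
= 348.18 / 553.41 * 100
= 62.9154%

62.9154%


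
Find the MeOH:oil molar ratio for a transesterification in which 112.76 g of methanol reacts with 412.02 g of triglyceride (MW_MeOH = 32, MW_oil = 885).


Molar ratio = n_MeOH / n_oil = (MeOH/32) / (oil/885) = (MeOH * 885) / (32 * oil)
= (112.76 * 885) / (32 * 412.02)
= 7.5689

7.5689


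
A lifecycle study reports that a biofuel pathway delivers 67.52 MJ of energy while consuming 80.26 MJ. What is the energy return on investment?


EROI = E_out / E_in
= 67.52 / 80.26
= 0.8413

0.8413


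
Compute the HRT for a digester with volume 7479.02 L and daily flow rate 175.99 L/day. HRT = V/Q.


HRT = V / Q
= 7479.02 / 175.99
= 42.4968 days

42.4968 days


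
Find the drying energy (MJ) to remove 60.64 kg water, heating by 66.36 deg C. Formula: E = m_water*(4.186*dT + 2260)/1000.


E = m_water * (4.186 * dT + 2260) / 1000
= 60.64 * (4.186 * 66.36 + 2260) / 1000
= 153.8912 MJ

153.8912 MJ


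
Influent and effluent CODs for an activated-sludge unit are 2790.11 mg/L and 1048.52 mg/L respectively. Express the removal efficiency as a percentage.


eta = (COD_in - COD_out) / COD_in * 100
= (2790.11 - 1048.52) / 2790.11 * 100
= 62.4201%

62.4201%


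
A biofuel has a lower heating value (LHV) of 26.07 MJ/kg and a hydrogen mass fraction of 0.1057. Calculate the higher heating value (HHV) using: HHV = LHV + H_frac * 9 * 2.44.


HHV = LHV + H_frac * 9 * 2.44
= 26.07 + 0.1057 * 9 * 2.44
= 28.3912 MJ/kg

28.3912 MJ/kg


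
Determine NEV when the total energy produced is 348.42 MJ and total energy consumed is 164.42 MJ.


NEV = E_out - E_in
= 348.42 - 164.42
= 184.0000 MJ

184.0000 MJ


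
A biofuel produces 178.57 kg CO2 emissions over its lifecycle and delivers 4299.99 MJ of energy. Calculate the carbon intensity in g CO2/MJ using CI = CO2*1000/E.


CI = CO2 * 1000 / E
= 178.57 * 1000 / 4299.99
= 41.5280 g CO2/MJ

41.5280 g CO2/MJ


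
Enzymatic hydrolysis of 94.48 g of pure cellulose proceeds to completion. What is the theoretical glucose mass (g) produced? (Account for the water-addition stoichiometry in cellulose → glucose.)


glucose = cellulose * 180/162
= 94.48 * 180/162
= 104.9778 g

104.9778 g


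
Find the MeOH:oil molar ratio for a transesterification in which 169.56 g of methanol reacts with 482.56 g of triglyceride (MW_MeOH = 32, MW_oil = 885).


Molar ratio = n_MeOH / n_oil = (MeOH/32) / (oil/885) = (MeOH * 885) / (32 * oil)
= (169.56 * 885) / (32 * 482.56)
= 9.7177

9.7177


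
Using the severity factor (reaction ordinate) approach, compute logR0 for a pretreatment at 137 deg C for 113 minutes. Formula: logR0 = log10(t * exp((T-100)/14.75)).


logR0 = log10(t * exp((T - 100) / 14.75))
= log10(113 * exp((137 - 100) / 14.75))
= 3.1425

3.1425


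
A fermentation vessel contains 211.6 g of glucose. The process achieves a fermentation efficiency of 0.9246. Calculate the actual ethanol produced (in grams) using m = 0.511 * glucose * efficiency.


Actual ethanol: m = 0.511 * 211.6 * 0.9246
m = 99.9748 g

99.9748 g


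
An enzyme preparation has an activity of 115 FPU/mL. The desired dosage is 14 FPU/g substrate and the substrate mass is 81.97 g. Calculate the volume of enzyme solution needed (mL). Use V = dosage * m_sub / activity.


V = dosage * m_sub / activity
V = 14 * 81.97 / 115
V = 9.9790 mL

9.9790 mL


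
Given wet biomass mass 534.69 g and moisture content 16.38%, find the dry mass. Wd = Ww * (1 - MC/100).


Wd = Ww * (1 - MC/100)
= 534.69 * (1 - 16.38/100)
= 447.1078 g

447.1078 g


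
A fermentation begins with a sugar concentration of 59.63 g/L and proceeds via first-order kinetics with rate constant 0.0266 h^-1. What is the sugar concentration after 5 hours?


S = S0 * exp(-k * t)
S = 59.63 * exp(-0.0266 * 5)
S = 52.2040 g/L

52.2040 g/L


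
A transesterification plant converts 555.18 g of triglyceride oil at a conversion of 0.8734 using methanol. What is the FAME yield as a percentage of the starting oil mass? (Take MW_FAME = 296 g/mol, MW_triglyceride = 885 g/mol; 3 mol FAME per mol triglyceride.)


m_FAME = oil * conv * (3 * 296 / 885) = oil * conv * (888/885)
= 555.18 * 0.8734 * 888 / 885
= 486.5379 g
Y = m_FAME / oil * 100 = conv * (888/885) * 100
= 0.8734 * 888 / 885 * 100
= 87.64%

87.64%


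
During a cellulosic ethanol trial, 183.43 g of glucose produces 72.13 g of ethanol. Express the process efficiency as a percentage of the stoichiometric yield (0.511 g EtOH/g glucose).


Fermentation efficiency = (actual / (0.511 * glucose)) * 100
= (72.13 / (0.511 * 183.43)) * 100
= 76.9528%

76.9528%


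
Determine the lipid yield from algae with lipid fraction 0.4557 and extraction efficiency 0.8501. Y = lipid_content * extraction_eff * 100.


Y = lipid_content * extraction_eff * 100
= 0.4557 * 0.8501 * 100
= 38.7391%

38.7391%


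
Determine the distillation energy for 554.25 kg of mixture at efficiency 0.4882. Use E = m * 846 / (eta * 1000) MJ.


E = m * 846 / (eta * 1000)
= 554.25 * 846 / (0.4882 * 1000)
= 960.4578 MJ

960.4578 MJ


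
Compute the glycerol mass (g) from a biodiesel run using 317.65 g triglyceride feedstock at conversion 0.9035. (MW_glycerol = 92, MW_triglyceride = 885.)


glycerol = oil * conv * (92/885)
= 317.65 * 0.9035 * 92 / 885
= 29.8347 g

29.8347 g


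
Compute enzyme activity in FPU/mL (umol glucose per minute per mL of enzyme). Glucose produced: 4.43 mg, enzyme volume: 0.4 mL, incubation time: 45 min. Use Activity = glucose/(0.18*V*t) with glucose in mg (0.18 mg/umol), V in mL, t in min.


Activity = glucose_mg / (0.18 mg/umol * V_mL * t_min)
= 4.43 / (0.18 * 0.4 * 45)
= 1.3673 FPU/mL

1.3673 FPU/mL


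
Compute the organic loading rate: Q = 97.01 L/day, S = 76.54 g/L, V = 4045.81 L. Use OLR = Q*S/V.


OLR = Q * S / V
= 97.01 * 76.54 / 4045.81
= 1.8353 g/L/day

1.8353 g/L/day


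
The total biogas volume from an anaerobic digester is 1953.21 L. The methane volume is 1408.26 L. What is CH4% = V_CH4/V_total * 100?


CH4% = V_CH4 / V_total * 100
= 1408.26 / 1953.21 * 100
= 72.0998%

72.0998%


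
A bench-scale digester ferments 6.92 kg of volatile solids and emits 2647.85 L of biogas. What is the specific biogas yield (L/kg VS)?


Y = V / VS
= 2647.85 / 6.92
= 382.6373 L/kg VS

382.6373 L/kg VS


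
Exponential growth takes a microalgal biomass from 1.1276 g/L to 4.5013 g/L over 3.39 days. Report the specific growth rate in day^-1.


mu = ln(X2/X1) / dt
= ln(4.5013/1.1276) / 3.39
= 0.4083 per day

0.4083 per day


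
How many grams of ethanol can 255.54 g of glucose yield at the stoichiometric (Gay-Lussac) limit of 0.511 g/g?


Theoretical ethanol yield: m_EtOH = 0.511 * m_glucose
m_EtOH = 0.511 * 255.54 = 130.5809 g

130.5809 g


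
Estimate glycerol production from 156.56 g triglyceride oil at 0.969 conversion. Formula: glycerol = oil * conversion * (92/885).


glycerol = oil * conv * (92/885)
= 156.56 * 0.969 * 92 / 885
= 15.7706 g

15.7706 g


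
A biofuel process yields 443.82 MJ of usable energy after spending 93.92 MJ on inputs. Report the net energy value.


NEV = E_out - E_in
= 443.82 - 93.92
= 349.9000 MJ

349.9000 MJ


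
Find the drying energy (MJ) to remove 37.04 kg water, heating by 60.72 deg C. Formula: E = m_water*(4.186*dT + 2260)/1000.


E = m_water * (4.186 * dT + 2260) / 1000
= 37.04 * (4.186 * 60.72 + 2260) / 1000
= 93.1250 MJ

93.1250 MJ


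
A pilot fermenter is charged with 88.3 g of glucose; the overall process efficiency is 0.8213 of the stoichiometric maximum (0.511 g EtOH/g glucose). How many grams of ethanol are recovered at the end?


Actual ethanol: m = 0.511 * 88.3 * 0.8213
m = 37.0581 g

37.0581 g


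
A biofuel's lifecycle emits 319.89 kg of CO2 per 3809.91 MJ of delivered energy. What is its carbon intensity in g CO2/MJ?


CI = CO2 * 1000 / E
= 319.89 * 1000 / 3809.91
= 83.9626 g CO2/MJ

83.9626 g CO2/MJ


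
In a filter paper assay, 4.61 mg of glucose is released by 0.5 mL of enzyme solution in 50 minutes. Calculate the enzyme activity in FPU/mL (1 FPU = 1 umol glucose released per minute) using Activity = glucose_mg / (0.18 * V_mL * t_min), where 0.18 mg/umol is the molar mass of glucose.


Activity = glucose_mg / (0.18 mg/umol * V_mL * t_min)
= 4.61 / (0.18 * 0.5 * 50)
= 1.0244 FPU/mL

1.0244 FPU/mL


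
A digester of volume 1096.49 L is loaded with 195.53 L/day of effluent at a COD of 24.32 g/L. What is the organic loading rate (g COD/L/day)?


OLR = Q * S / V
= 195.53 * 24.32 / 1096.49
= 4.3368 g/L/day

4.3368 g/L/day


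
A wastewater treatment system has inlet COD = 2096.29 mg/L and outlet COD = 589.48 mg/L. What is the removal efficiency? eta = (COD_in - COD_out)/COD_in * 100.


eta = (COD_in - COD_out) / COD_in * 100
= (2096.29 - 589.48) / 2096.29 * 100
= 71.8798%

71.8798%


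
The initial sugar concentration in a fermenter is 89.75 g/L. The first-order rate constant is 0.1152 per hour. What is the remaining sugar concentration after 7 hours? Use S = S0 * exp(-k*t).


S = S0 * exp(-k * t)
S = 89.75 * exp(-0.1152 * 7)
S = 40.0700 g/L

40.0700 g/L


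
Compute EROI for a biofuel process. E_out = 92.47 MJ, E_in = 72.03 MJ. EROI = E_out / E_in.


EROI = E_out / E_in
= 92.47 / 72.03
= 1.2838

1.2838


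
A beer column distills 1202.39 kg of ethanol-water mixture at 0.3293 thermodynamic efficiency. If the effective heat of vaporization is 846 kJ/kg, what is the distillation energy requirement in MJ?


E = m * 846 / (eta * 1000)
= 1202.39 * 846 / (0.3293 * 1000)
= 3089.0432 MJ

3089.0432 MJ


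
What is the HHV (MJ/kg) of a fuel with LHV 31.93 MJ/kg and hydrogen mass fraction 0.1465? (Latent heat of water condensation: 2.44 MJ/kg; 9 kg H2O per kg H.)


HHV = LHV + H_frac * 9 * 2.44
= 31.93 + 0.1465 * 9 * 2.44
= 35.1471 MJ/kg

35.1471 MJ/kg


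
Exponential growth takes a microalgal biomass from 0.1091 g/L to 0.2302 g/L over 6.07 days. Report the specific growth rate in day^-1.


mu = ln(X2/X1) / dt
= ln(0.2302/0.1091) / 6.07
= 0.1230 per day

0.1230 per day


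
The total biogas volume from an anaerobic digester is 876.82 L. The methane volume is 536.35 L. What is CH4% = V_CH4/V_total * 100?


CH4% = V_CH4 / V_total * 100
= 536.35 / 876.82 * 100
= 61.1699%

61.1699%


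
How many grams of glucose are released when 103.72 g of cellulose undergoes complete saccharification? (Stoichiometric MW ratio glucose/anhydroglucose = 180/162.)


glucose = cellulose * 180/162
= 103.72 * 180/162
= 115.2444 g

115.2444 g


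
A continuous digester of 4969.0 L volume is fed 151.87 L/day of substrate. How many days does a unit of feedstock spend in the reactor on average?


HRT = V / Q
= 4969.0 / 151.87
= 32.7188 days

32.7188 days


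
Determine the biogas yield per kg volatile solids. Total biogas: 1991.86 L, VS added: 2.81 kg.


Y = V / VS
= 1991.86 / 2.81
= 708.8470 L/kg VS

708.8470 L/kg VS


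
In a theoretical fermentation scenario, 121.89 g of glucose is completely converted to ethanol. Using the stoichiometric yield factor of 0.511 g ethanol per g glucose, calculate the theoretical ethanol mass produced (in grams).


Theoretical ethanol yield: m_EtOH = 0.511 * m_glucose
m_EtOH = 0.511 * 121.89 = 62.2858 g

62.2858 g


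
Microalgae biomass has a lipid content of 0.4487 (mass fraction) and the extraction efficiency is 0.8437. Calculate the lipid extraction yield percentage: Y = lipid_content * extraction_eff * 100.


Y = lipid_content * extraction_eff * 100
= 0.4487 * 0.8437 * 100
= 37.8568%

37.8568%


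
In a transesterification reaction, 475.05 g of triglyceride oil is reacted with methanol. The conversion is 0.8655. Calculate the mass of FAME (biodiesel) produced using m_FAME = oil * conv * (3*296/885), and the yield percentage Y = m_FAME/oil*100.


m_FAME = oil * conv * (3 * 296 / 885) = oil * conv * (888/885)
= 475.05 * 0.8655 * 888 / 885
= 412.5495 g
Y = m_FAME / oil * 100 = conv * (888/885) * 100
= 0.8655 * 888 / 885 * 100
= 86.84%

412.5495 g FAME; Y = 86.84%


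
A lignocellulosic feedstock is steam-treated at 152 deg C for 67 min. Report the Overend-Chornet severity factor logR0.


logR0 = log10(t * exp((T - 100) / 14.75))
= log10(67 * exp((152 - 100) / 14.75))
= 3.3571

3.3571


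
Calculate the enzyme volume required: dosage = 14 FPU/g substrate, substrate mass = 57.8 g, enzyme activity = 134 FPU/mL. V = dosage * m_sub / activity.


V = dosage * m_sub / activity
V = 14 * 57.8 / 134
V = 6.0388 mL

6.0388 mL


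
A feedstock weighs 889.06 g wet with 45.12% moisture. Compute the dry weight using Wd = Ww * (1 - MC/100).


Wd = Ww * (1 - MC/100)
= 889.06 * (1 - 45.12/100)
= 487.9161 g

487.9161 g


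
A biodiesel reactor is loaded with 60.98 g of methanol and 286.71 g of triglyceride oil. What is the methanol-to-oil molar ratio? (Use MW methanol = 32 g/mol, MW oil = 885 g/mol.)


Molar ratio = n_MeOH / n_oil = (MeOH/32) / (oil/885) = (MeOH * 885) / (32 * oil)
= (60.98 * 885) / (32 * 286.71)
= 5.8822

5.8822


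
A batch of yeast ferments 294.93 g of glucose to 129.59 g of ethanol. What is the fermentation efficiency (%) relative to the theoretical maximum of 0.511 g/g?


Fermentation efficiency = (actual / (0.511 * glucose)) * 100
= (129.59 / (0.511 * 294.93)) * 100
= 85.9868%

85.9868%


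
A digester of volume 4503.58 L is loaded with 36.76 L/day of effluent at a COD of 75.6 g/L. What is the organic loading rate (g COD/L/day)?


OLR = Q * S / V
= 36.76 * 75.6 / 4503.58
= 0.6171 g/L/day

0.6171 g/L/day


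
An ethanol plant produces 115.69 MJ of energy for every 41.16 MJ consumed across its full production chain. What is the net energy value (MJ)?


NEV = E_out - E_in
= 115.69 - 41.16
= 74.5300 MJ

74.5300 MJ


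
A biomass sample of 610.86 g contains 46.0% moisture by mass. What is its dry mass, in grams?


Wd = Ww * (1 - MC/100)
= 610.86 * (1 - 46.0/100)
= 329.8644 g

329.8644 g


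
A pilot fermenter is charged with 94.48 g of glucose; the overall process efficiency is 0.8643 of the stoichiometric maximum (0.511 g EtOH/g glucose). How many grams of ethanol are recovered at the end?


Actual ethanol: m = 0.511 * 94.48 * 0.8643
m = 41.7278 g

41.7278 g


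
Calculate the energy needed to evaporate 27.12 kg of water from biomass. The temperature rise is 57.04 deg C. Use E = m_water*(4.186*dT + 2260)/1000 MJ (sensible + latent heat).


E = m_water * (4.186 * dT + 2260) / 1000
= 27.12 * (4.186 * 57.04 + 2260) / 1000
= 67.7666 MJ

67.7666 MJ


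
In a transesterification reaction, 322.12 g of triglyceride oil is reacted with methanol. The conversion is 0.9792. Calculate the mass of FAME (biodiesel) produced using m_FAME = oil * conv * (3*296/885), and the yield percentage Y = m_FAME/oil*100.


m_FAME = oil * conv * (3 * 296 / 885) = oil * conv * (888/885)
= 322.12 * 0.9792 * 888 / 885
= 316.4891 g
Y = m_FAME / oil * 100 = conv * (888/885) * 100
= 0.9792 * 888 / 885 * 100
= 98.25%

316.4891 g FAME; Y = 98.25%


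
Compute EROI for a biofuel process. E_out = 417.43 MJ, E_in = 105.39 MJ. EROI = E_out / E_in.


EROI = E_out / E_in
= 417.43 / 105.39
= 3.9608

3.9608


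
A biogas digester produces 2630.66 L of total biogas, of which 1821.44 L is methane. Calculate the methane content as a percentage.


CH4% = V_CH4 / V_total * 100
= 1821.44 / 2630.66 * 100
= 69.2389%

69.2389%


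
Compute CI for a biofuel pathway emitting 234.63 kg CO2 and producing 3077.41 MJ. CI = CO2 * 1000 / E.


CI = CO2 * 1000 / E
= 234.63 * 1000 / 3077.41
= 76.2427 g CO2/MJ

76.2427 g CO2/MJ


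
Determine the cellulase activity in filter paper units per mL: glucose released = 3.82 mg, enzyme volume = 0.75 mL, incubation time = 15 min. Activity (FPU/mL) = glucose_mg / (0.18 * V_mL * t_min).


Activity = glucose_mg / (0.18 mg/umol * V_mL * t_min)
= 3.82 / (0.18 * 0.75 * 15)
= 1.8864 FPU/mL

1.8864 FPU/mL


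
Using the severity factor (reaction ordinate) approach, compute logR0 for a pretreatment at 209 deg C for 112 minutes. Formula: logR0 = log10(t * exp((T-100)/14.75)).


logR0 = log10(t * exp((T - 100) / 14.75))
= log10(112 * exp((209 - 100) / 14.75))
= 5.2586

5.2586


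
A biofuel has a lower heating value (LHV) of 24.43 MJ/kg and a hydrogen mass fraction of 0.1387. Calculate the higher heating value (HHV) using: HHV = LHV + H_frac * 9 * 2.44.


HHV = LHV + H_frac * 9 * 2.44
= 24.43 + 0.1387 * 9 * 2.44
= 27.4759 MJ/kg

27.4759 MJ/kg


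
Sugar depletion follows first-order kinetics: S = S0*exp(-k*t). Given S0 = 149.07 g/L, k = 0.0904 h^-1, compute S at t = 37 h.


S = S0 * exp(-k * t)
S = 149.07 * exp(-0.0904 * 37)
S = 5.2573 g/L

5.2573 g/L


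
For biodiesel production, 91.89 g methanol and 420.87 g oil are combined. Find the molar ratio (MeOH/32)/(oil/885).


Molar ratio = n_MeOH / n_oil = (MeOH/32) / (oil/885) = (MeOH * 885) / (32 * oil)
= (91.89 * 885) / (32 * 420.87)
= 6.0383

6.0383


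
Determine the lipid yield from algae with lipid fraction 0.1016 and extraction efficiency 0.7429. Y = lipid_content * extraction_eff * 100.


Y = lipid_content * extraction_eff * 100
= 0.1016 * 0.7429 * 100
= 7.5479%

7.5479%


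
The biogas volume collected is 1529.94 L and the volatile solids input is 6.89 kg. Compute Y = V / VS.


Y = V / VS
= 1529.94 / 6.89
= 222.0522 L/kg VS

222.0522 L/kg VS


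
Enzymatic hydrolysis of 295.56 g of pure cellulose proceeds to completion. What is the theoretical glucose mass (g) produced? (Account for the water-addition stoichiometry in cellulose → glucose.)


glucose = cellulose * 180/162
= 295.56 * 180/162
= 328.4000 g

328.4000 g


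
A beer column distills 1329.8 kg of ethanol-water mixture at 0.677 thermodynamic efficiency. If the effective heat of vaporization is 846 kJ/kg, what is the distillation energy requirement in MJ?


E = m * 846 / (eta * 1000)
= 1329.8 * 846 / (0.677 * 1000)
= 1661.7589 MJ

1661.7589 MJ


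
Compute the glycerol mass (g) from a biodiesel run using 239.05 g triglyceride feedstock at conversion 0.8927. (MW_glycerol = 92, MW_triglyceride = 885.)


glycerol = oil * conv * (92/885)
= 239.05 * 0.8927 * 92 / 885
= 22.1839 g

22.1839 g


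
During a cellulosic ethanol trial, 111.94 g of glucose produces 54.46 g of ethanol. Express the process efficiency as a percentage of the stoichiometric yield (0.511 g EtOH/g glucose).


Fermentation efficiency = (actual / (0.511 * glucose)) * 100
= (54.46 / (0.511 * 111.94)) * 100
= 95.2076%

95.2076%


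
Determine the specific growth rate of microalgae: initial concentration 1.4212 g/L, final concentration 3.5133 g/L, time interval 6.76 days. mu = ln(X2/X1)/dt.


mu = ln(X2/X1) / dt
= ln(3.5133/1.4212) / 6.76
= 0.1339 per day

0.1339 per day


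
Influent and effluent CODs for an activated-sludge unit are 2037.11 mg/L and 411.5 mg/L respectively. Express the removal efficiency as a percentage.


eta = (COD_in - COD_out) / COD_in * 100
= (2037.11 - 411.5) / 2037.11 * 100
= 79.7998%

79.7998%


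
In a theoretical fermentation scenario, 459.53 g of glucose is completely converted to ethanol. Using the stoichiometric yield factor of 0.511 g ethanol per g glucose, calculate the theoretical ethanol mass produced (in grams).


Theoretical ethanol yield: m_EtOH = 0.511 * m_glucose
m_EtOH = 0.511 * 459.53 = 234.8198 g

234.8198 g


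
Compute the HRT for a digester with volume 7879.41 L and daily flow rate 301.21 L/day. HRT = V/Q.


HRT = V / Q
= 7879.41 / 301.21
= 26.1592 days

26.1592 days


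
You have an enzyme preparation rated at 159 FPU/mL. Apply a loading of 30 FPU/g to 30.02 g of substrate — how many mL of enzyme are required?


V = dosage * m_sub / activity
V = 30 * 30.02 / 159
V = 5.6642 mL

5.6642 mL


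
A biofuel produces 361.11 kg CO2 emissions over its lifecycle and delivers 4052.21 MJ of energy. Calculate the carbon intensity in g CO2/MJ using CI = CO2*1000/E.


CI = CO2 * 1000 / E
= 361.11 * 1000 / 4052.21
= 89.1143 g CO2/MJ

89.1143 g CO2/MJ


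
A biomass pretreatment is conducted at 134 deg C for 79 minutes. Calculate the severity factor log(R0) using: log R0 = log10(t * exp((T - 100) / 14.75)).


logR0 = log10(t * exp((T - 100) / 14.75))
= log10(79 * exp((134 - 100) / 14.75))
= 2.8987

2.8987


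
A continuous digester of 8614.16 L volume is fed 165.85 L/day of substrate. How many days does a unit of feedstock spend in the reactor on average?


HRT = V / Q
= 8614.16 / 165.85
= 51.9395 days

51.9395 days


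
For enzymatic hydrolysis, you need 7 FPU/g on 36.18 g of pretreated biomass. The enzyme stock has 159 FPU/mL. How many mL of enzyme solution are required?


V = dosage * m_sub / activity
V = 7 * 36.18 / 159
V = 1.5928 mL

1.5928 mL


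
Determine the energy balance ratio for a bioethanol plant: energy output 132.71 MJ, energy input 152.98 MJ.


EROI = E_out / E_in
= 132.71 / 152.98
= 0.8675

0.8675


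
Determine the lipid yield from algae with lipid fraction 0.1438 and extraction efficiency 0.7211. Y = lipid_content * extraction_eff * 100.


Y = lipid_content * extraction_eff * 100
= 0.1438 * 0.7211 * 100
= 10.3694%

10.3694%


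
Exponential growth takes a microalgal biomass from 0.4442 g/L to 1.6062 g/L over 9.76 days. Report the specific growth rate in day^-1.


mu = ln(X2/X1) / dt
= ln(1.6062/0.4442) / 9.76
= 0.1317 per day

0.1317 per day


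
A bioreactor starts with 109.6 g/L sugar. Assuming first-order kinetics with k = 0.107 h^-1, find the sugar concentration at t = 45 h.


S = S0 * exp(-k * t)
S = 109.6 * exp(-0.107 * 45)
S = 0.8886 g/L

0.8886 g/L


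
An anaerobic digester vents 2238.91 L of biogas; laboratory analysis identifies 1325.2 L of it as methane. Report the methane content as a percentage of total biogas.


CH4% = V_CH4 / V_total * 100
= 1325.2 / 2238.91 * 100
= 59.1895%

59.1895%


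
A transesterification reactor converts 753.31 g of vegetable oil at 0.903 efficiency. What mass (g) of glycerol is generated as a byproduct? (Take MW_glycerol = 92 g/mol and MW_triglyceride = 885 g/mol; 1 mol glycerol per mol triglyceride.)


glycerol = oil * conv * (92/885)
= 753.31 * 0.903 * 92 / 885
= 70.7141 g

70.7141 g


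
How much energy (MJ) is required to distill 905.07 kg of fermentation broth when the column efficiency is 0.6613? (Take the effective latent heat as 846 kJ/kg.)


E = m * 846 / (eta * 1000)
= 905.07 * 846 / (0.6613 * 1000)
= 1157.8546 MJ

1157.8546 MJ


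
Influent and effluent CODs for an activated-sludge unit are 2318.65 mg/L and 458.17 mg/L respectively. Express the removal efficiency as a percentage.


eta = (COD_in - COD_out) / COD_in * 100
= (2318.65 - 458.17) / 2318.65 * 100
= 80.2398%

80.2398%


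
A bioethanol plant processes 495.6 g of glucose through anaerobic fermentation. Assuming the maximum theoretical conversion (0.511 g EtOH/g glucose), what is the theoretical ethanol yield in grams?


Theoretical ethanol yield: m_EtOH = 0.511 * m_glucose
m_EtOH = 0.511 * 495.6 = 253.2516 g

253.2516 g


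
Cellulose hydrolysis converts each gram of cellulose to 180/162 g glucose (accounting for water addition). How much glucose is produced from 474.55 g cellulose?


glucose = cellulose * 180/162
= 474.55 * 180/162
= 527.2778 g

527.2778 g


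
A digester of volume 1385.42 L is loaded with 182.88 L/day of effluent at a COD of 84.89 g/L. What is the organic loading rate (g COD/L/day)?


OLR = Q * S / V
= 182.88 * 84.89 / 1385.42
= 11.2058 g/L/day

11.2058 g/L/day


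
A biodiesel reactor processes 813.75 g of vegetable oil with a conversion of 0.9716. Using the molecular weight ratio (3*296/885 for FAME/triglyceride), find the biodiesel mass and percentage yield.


m_FAME = oil * conv * (3 * 296 / 885) = oil * conv * (888/885)
= 813.75 * 0.9716 * 888 / 885
= 793.3196 g
Y = m_FAME / oil * 100 = conv * (888/885) * 100
= 0.9716 * 888 / 885 * 100
= 97.49%

793.3196 g FAME; Y = 97.49%


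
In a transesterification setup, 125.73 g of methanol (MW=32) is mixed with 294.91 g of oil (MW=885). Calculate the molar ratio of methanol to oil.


Molar ratio = n_MeOH / n_oil = (MeOH/32) / (oil/885) = (MeOH * 885) / (32 * oil)
= (125.73 * 885) / (32 * 294.91)
= 11.7908

11.7908


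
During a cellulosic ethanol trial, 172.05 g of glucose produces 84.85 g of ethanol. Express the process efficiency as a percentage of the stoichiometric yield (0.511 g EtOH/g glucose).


Fermentation efficiency = (actual / (0.511 * glucose)) * 100
= (84.85 / (0.511 * 172.05)) * 100
= 96.5109%

96.5109%


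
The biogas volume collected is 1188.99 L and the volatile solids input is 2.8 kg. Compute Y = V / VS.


Y = V / VS
= 1188.99 / 2.8
= 424.6393 L/kg VS

424.6393 L/kg VS


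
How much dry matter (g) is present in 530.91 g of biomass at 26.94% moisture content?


Wd = Ww * (1 - MC/100)
= 530.91 * (1 - 26.94/100)
= 387.8828 g

387.8828 g


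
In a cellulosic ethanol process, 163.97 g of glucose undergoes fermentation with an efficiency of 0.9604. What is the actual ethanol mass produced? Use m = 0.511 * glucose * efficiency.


Actual ethanol: m = 0.511 * 163.97 * 0.9604
m = 80.4706 g

80.4706 g


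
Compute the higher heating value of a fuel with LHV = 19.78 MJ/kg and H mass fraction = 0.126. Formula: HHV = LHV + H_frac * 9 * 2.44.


HHV = LHV + H_frac * 9 * 2.44
= 19.78 + 0.126 * 9 * 2.44
= 22.5470 MJ/kg

22.5470 MJ/kg


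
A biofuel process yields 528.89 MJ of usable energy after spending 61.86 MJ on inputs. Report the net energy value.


NEV = E_out - E_in
= 528.89 - 61.86
= 467.0300 MJ

467.0300 MJ


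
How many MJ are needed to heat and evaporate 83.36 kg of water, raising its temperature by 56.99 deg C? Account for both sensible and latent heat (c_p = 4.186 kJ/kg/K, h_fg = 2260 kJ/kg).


E = m_water * (4.186 * dT + 2260) / 1000
= 83.36 * (4.186 * 56.99 + 2260) / 1000
= 208.2800 MJ

208.2800 MJ
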